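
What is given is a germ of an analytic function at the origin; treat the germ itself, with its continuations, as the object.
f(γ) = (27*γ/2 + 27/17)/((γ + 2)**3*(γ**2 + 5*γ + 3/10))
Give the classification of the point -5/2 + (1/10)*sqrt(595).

The point is a pole of order 1.

The denominator factor γ**2 + 5*γ + 3/10 vanishes at -5/2 + (1/10)*sqrt(595) and appears to the power 1; the numerator there equals -2187/68 + (27/20)*sqrt(595), nonzero, and no other factor vanishes.
Hence a pole whose order is the multiplicity, 1.


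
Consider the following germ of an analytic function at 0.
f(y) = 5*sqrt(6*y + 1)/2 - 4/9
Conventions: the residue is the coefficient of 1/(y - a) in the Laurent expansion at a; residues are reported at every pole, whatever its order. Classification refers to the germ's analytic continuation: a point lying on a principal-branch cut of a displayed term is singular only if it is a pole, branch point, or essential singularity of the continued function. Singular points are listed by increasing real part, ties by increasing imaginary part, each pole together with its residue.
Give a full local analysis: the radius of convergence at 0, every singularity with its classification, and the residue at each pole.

Branch term (5/2)*sqrt(1 - y/(-1/6)): its argument vanishes at y = -1/6, a square-root branch point, modulus 1/6.
The radius of convergence is the smallest modulus among the singular points: 1/6.

Radius of convergence at 0: 1/6.
At -1/6: an algebraic (square-root) branch point.


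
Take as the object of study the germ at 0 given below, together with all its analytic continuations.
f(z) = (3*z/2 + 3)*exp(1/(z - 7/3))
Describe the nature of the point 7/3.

The point is an essential singularity.

The exponent 1/(z - (7/3)) has a pole at 7/3, so exp(1/(z - (7/3))) takes every nonzero value near it: an essential singularity (not a pole of any order).


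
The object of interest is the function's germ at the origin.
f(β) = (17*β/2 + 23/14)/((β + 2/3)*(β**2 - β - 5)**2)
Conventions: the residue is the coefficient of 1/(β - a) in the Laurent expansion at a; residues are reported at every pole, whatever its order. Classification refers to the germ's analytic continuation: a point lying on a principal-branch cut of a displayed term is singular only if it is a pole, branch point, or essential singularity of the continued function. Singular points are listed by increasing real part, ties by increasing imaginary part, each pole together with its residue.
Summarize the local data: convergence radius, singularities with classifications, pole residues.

Denominator factor (β**2 - β - 5)^2: discriminant 21, real irrational roots 1/2 + (1/2)*sqrt(21) and 1/2 - (1/2)*sqrt(21); poles of order 2, moduli 1/2 + (1/2)*sqrt(21) and -1/2 + (1/2)*sqrt(21).
Denominator factor (β + 2/3): pole of order 1 at -2/3, modulus 2/3.
The radius of convergence is the smallest modulus among the singular points: 2/3.
The factor β**2 - β - 5 splits as (β - a)(β - a') with a = 1/2 - (1/2)*sqrt(21), a' = 1/2 + (1/2)*sqrt(21). At the order-2 pole a set g(β) = (β - a)^2*f(β) = [(17*β/2 + 23/14)/(β + 2/3)] / (β - a')^2.
Order-2 pole: residue = g'(a); g'(1/2 - (1/2)*sqrt(21)) = 4563/34300 + (2017/34300)*sqrt(21), so the residue is 4563/34300 + (2017/34300)*sqrt(21).
At the order-1 pole -2/3 set g(β) = (β - (-2/3))*f(β) = (17*β/2 + 23/14)/(β**2 - β - 5)**2.
Simple pole: residue = g(a) at a = -2/3, which is -4563/17150.
The factor β**2 - β - 5 splits as (β - a)(β - a') with a = 1/2 + (1/2)*sqrt(21), a' = 1/2 - (1/2)*sqrt(21). At the order-2 pole a set g(β) = (β - a)^2*f(β) = [(17*β/2 + 23/14)/(β + 2/3)] / (β - a')^2.
Order-2 pole: residue = g'(a); g'(1/2 + (1/2)*sqrt(21)) = 4563/34300 - (2017/34300)*sqrt(21), so the residue is 4563/34300 - (2017/34300)*sqrt(21).
List the singular points by increasing real part (a conjugate pair: the negative imaginary part first).

Radius of convergence at 0: 2/3.
At 1/2 - (1/2)*sqrt(21): a pole of order 2; residue 4563/34300 + (2017/34300)*sqrt(21).
At -2/3: a pole of order 1; residue -4563/17150.
At 1/2 + (1/2)*sqrt(21): a pole of order 2; residue 4563/34300 - (2017/34300)*sqrt(21).


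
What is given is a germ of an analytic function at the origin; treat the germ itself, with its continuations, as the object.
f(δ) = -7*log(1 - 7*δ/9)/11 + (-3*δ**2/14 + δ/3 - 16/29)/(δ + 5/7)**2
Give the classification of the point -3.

The point is a regular point.

Denominator factors: δ + 5/7 = -16/7 at δ = -3 — none vanishes.
Branch term log(1 - δ/(9/7)): argument at -3 is 10/3, nonzero, so -3 is not its branch point (a point on a principal cut is still regular for the continued germ).
So the germ continues analytically to -3.


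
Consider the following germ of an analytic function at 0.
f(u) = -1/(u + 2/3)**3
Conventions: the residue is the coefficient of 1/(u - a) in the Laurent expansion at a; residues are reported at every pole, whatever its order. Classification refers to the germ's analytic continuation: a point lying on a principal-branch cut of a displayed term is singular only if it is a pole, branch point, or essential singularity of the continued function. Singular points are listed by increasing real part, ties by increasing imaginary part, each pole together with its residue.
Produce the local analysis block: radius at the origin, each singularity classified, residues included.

Radius of convergence at 0: 2/3.
At -2/3: a pole of order 3; residue 0.

Denominator factor (u + 2/3)^3: pole of order 3 at -2/3, modulus 2/3.
The radius of convergence is the smallest modulus among the singular points: 2/3.
At the order-3 pole -2/3 set g(u) = (u - (-2/3))^3*f(u) = -1.
Order-3 pole: residue = g''(a)/2; g''(-2/3) = 0, so the residue is 0.


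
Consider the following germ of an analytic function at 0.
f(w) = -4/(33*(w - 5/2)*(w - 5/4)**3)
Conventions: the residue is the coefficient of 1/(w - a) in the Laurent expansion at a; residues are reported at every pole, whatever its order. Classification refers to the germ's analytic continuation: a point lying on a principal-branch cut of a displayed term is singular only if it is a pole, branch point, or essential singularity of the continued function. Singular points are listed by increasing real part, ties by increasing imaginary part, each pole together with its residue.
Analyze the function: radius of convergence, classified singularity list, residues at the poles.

Radius of convergence at 0: 5/4.
At 5/4: a pole of order 3; residue 256/4125.
At 5/2: a pole of order 1; residue -256/4125.

Denominator factor (w - 5/2): pole of order 1 at 5/2, modulus 5/2.
Denominator factor (w - 5/4)^3: pole of order 3 at 5/4, modulus 5/4.
The radius of convergence is the smallest modulus among the singular points: 5/4.
At the order-3 pole 5/4 set g(w) = (w - (5/4))^3*f(w) = -4/(33*(w - 5/2)).
Order-3 pole: residue = g''(a)/2; g''(5/4) = 512/4125, so the residue is 256/4125.
At the order-1 pole 5/2 set g(w) = (w - (5/2))*f(w) = -4/(33*(w - 5/4)**3).
Simple pole: residue = g(a) at a = 5/2, which is -256/4125.
List the singular points by increasing real part (a conjugate pair: the negative imaginary part first).


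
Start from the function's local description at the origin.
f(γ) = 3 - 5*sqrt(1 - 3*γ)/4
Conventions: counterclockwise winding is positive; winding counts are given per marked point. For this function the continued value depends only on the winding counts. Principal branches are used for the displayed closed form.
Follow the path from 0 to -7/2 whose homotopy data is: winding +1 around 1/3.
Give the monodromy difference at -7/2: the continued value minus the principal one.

The rational part is single-valued and drops out of the difference; each branch term changes only by its own monodromy.
(-5/4)*sqrt(1 - γ/(1/3)): winding +1 is odd, the square root flips sign, contributing -2*(-5/4)*sqrt(1 - (-7/2)/(1/3)) = -2*(-5/4)*sqrt(23/2) = (5/4)*sqrt(46).
Summing the contributions at γ = -7/2 gives (5/4)*sqrt(46).

Continued minus principal equals (5/4)*sqrt(46).


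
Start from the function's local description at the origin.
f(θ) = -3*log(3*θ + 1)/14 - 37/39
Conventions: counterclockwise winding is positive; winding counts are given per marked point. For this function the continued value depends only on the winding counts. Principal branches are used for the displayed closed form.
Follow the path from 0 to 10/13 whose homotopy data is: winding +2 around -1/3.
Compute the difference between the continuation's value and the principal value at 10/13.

The rational part is single-valued and drops out of the difference; each branch term changes only by its own monodromy.
(-3/14)*log(1 - θ/(-1/3)): each positive loop around -1/3 adds 2*pi*i to the log, so winding +2 contributes (-3/14)*(2)*2*pi*i = -(6/7)*pi*i.
Summing the contributions at θ = 10/13 gives -(6/7)*pi*i.

Continued minus principal equals -(6/7)*pi*i.


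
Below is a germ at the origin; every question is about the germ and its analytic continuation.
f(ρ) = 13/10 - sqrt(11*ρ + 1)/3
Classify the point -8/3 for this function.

The point is a regular point.

There is no denominator, hence no pole anywhere.
Branch term sqrt(1 - ρ/(-1/11)): argument at -8/3 is -85/3, nonzero, so -8/3 is not its branch point (a point on a principal cut is still regular for the continued germ).
So the germ continues analytically to -8/3.


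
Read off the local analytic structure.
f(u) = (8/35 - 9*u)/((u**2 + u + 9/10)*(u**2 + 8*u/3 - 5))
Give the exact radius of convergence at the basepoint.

The radius of convergence is (3/10)*sqrt(10).

Denominator factor (u**2 + u + 9/10): discriminant -13/5, complex-conjugate roots (-1/2) + ((1/10)*sqrt(65))*i and (-1/2) - ((1/10)*sqrt(65))*i; poles of order 1, moduli (3/10)*sqrt(10) and (3/10)*sqrt(10).
Denominator factor (u**2 + 8*u/3 - 5): discriminant 244/9, real irrational roots -4/3 + (1/3)*sqrt(61) and -4/3 - (1/3)*sqrt(61); poles of order 1, moduli -4/3 + (1/3)*sqrt(61) and 4/3 + (1/3)*sqrt(61).
The radius of convergence is the smallest modulus among the singular points: (3/10)*sqrt(10).


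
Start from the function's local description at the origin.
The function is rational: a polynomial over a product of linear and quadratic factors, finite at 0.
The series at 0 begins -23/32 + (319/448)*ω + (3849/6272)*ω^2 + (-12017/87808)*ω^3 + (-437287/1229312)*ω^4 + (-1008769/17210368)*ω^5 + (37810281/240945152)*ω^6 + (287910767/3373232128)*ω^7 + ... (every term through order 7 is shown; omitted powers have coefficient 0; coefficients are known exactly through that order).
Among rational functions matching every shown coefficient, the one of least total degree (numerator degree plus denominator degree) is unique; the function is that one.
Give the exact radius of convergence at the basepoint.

No rational of total degree below 3 reproduces all 8 coefficients; solving the [1/2] Pade equations on them gives f(ω) = (31*ω/16 - 23/16)/(ω**2 - 5*ω/7 + 2), whose expansion matches every shown term.
Denominator factor (ω**2 - 5*ω/7 + 2): discriminant -367/49, complex-conjugate roots (5/14) + ((1/14)*sqrt(367))*i and (5/14) - ((1/14)*sqrt(367))*i; poles of order 1, moduli sqrt(2) and sqrt(2).
The radius of convergence is the smallest modulus among the singular points: sqrt(2).

The radius of convergence is sqrt(2).


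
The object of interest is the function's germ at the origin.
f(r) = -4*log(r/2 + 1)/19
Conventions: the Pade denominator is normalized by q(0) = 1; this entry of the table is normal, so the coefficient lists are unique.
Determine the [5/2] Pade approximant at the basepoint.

The Pade approximant has numerator coefficients [0, -2/19, -13/266, -1/399, 1/6384, -1/95760]; denominator coefficients [1, 5/7, 5/42].

Taylor coefficients needed (expand at 0): a_0 = 0, a_1 = -2/19, a_2 = 1/38, a_3 = -1/114, a_4 = 1/304, a_5 = -1/760, a_6 = 1/1824, a_7 = -1/4256.
Write the denominator as Q(r) = 1 + q1*r + q2*r^2. Requiring Q*f - P = O(r^8) with deg P <= 5 kills the coefficients of r^6..r^7 in Q*f:
  r^6: a_6 + q1*a_5 + q2*a_4 = 0, i.e. 1/1824 + (-1/760)*q1 + (1/304)*q2 = 0.
  r^7: a_7 + q1*a_6 + q2*a_5 = 0, i.e. -1/4256 + (1/1824)*q1 + (-1/760)*q2 = 0.
Solving this linear system: q1 = 5/7, q2 = 5/42.
The numerator is Q*f truncated at degree 5: P0 = a_0 = 0; P1 = a_1 + q1*a_0 = -2/19; P2 = a_2 + q1*a_1 + q2*a_0 = -13/266; P3 = a_3 + q1*a_2 + q2*a_1 = -1/399; P4 = a_4 + q1*a_3 + q2*a_2 = 1/6384; P5 = a_5 + q1*a_4 + q2*a_3 = -1/95760.


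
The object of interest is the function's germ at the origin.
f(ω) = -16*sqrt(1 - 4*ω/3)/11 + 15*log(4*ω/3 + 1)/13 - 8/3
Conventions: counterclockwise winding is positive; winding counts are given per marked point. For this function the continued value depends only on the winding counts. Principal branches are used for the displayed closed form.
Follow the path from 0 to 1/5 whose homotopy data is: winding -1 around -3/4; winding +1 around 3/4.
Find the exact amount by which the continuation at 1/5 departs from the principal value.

Continued minus principal equals ((32/165)*sqrt(165)) - ((30/13)*pi)*i.

The rational part is single-valued and drops out of the difference; each branch term changes only by its own monodromy.
(-16/11)*sqrt(1 - ω/(3/4)): winding +1 is odd, the square root flips sign, contributing -2*(-16/11)*sqrt(1 - (1/5)/(3/4)) = -2*(-16/11)*sqrt(11/15) = (32/165)*sqrt(165).
(15/13)*log(1 - ω/(-3/4)): each positive loop around -3/4 adds 2*pi*i to the log, so winding -1 contributes (15/13)*(-1)*2*pi*i = -(30/13)*pi*i.
Summing the contributions at ω = 1/5 gives ((32/165)*sqrt(165)) - ((30/13)*pi)*i.


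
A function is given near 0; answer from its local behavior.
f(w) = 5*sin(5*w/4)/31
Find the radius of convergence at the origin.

The radius of convergence is infinite.

The factor sin(5*w/4) is entire and contributes no finite singular point.
The polynomial part has no poles.
No finite singular points: the Taylor series at 0 converges everywhere.


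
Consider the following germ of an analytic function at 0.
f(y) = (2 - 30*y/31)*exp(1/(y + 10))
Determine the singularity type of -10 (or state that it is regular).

The point is an essential singularity.

The exponent 1/(y - (-10)) has a pole at -10, so exp(1/(y - (-10))) takes every nonzero value near it: an essential singularity (not a pole of any order).


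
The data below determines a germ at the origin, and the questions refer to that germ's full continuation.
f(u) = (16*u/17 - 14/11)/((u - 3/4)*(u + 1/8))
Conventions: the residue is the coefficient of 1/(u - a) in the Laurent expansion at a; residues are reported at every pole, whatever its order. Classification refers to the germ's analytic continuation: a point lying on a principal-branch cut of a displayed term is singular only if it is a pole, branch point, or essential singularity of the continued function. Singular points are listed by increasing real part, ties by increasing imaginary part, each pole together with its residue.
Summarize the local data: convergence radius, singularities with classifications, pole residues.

Radius of convergence at 0: 1/8.
At -1/8: a pole of order 1; residue 2080/1309.
At 3/4: a pole of order 1; residue -848/1309.

Denominator factor (u + 1/8): pole of order 1 at -1/8, modulus 1/8.
Denominator factor (u - 3/4): pole of order 1 at 3/4, modulus 3/4.
The radius of convergence is the smallest modulus among the singular points: 1/8.
At the order-1 pole -1/8 set g(u) = (u - (-1/8))*f(u) = (16*u/17 - 14/11)/(u - 3/4).
Simple pole: residue = g(a) at a = -1/8, which is 2080/1309.
At the order-1 pole 3/4 set g(u) = (u - (3/4))*f(u) = (16*u/17 - 14/11)/(u + 1/8).
Simple pole: residue = g(a) at a = 3/4, which is -848/1309.
List the singular points by increasing real part (a conjugate pair: the negative imaginary part first).


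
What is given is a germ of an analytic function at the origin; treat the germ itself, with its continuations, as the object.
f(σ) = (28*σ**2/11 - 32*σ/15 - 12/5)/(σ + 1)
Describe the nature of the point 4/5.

Denominator factors: σ + 1 = 9/5 at σ = 4/5 — none vanishes.
So the germ continues analytically to 4/5.

The point is a regular point.


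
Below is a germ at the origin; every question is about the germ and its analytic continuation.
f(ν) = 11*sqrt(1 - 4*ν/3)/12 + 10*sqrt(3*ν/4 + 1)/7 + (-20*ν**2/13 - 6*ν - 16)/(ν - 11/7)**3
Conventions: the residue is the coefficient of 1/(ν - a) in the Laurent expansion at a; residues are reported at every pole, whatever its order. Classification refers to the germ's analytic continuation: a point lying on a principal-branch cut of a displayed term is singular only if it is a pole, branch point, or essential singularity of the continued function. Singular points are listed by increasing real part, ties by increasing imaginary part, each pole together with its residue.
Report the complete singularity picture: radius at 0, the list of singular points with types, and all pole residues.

Denominator factor (ν - 11/7)^3: pole of order 3 at 11/7, modulus 11/7.
Branch term (11/12)*sqrt(1 - ν/(3/4)): its argument vanishes at ν = 3/4, a square-root branch point, modulus 3/4.
Branch term (10/7)*sqrt(1 - ν/(-4/3)): its argument vanishes at ν = -4/3, a square-root branch point, modulus 4/3.
The radius of convergence is the smallest modulus among the singular points: 3/4.
The branch terms are analytic at 11/7 and contribute nothing to the residue; only the rational part matters.
At the order-3 pole 11/7 set g(ν) = (ν - (11/7))^3*(rational part) = -20*ν**2/13 - 6*ν - 16.
Order-3 pole: residue = g''(a)/2; g''(11/7) = -40/13, so the residue is -20/13.
List the singular points by increasing real part (a conjugate pair: the negative imaginary part first).

Radius of convergence at 0: 3/4.
At -4/3: an algebraic (square-root) branch point.
At 3/4: an algebraic (square-root) branch point.
At 11/7: a pole of order 3; residue -20/13.


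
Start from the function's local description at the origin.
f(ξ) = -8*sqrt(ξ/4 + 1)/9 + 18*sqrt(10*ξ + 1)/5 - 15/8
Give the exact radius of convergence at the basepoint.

The radius of convergence is 1/10.

Branch term (18/5)*sqrt(1 - ξ/(-1/10)): its argument vanishes at ξ = -1/10, a square-root branch point, modulus 1/10.
Branch term (-8/9)*sqrt(1 - ξ/(-4)): its argument vanishes at ξ = -4, a square-root branch point, modulus 4.
The radius of convergence is the smallest modulus among the singular points: 1/10.


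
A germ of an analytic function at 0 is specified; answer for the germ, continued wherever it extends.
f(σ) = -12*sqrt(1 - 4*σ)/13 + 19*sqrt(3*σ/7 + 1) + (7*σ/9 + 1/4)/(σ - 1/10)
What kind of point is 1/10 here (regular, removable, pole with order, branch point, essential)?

The point is a pole of order 1.

The denominator factor σ - 1/10 vanishes at 1/10 and appears to the power 1; the numerator there equals 59/180, nonzero, and no other factor vanishes.
The branch terms are analytic at this point.
Hence a pole whose order is the multiplicity, 1.


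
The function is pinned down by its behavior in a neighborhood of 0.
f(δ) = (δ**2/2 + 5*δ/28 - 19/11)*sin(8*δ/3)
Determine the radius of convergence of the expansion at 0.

The factor sin(8*δ/3) is entire and contributes no finite singular point.
The polynomial part has no poles.
No finite singular points: the Taylor series at 0 converges everywhere.

The radius of convergence is infinite.


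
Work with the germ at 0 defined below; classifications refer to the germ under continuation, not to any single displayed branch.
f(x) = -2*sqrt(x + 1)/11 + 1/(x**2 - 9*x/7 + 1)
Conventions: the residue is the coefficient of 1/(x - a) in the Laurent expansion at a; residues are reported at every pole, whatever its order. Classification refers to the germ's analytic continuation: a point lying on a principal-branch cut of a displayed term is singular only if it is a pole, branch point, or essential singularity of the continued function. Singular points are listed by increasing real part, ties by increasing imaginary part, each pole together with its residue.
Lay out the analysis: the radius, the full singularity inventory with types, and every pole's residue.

Denominator factor (x**2 - 9*x/7 + 1): discriminant -115/49, complex-conjugate roots (9/14) + ((1/14)*sqrt(115))*i and (9/14) - ((1/14)*sqrt(115))*i; poles of order 1, moduli 1 and 1.
Branch term (-2/11)*sqrt(1 - x/(-1)): its argument vanishes at x = -1, a square-root branch point, modulus 1.
The radius of convergence is the smallest modulus among the singular points: 1.
The branch term is analytic at (9/14) - ((1/14)*sqrt(115))*i and contributes nothing to the residue; only the rational part matters.
The factor x**2 - 9*x/7 + 1 splits as (x - a)(x - a') with a = (9/14) - ((1/14)*sqrt(115))*i, a' = (9/14) + ((1/14)*sqrt(115))*i. At the order-1 pole a set g(x) = (x - a)*(rational part) = [1] / (x - a').
Simple pole: residue = g(a) at a = (9/14) - ((1/14)*sqrt(115))*i, which is ((7/115)*sqrt(115))*i.
The branch term is analytic at (9/14) + ((1/14)*sqrt(115))*i and contributes nothing to the residue; only the rational part matters.
The factor x**2 - 9*x/7 + 1 splits as (x - a)(x - a') with a = (9/14) + ((1/14)*sqrt(115))*i, a' = (9/14) - ((1/14)*sqrt(115))*i. At the order-1 pole a set g(x) = (x - a)*(rational part) = [1] / (x - a').
Simple pole: residue = g(a) at a = (9/14) + ((1/14)*sqrt(115))*i, which is -((7/115)*sqrt(115))*i.
List the singular points by increasing real part (a conjugate pair: the negative imaginary part first).

Radius of convergence at 0: 1.
At -1: an algebraic (square-root) branch point.
At (9/14) - ((1/14)*sqrt(115))*i: a pole of order 1; residue ((7/115)*sqrt(115))*i.
At (9/14) + ((1/14)*sqrt(115))*i: a pole of order 1; residue -((7/115)*sqrt(115))*i.


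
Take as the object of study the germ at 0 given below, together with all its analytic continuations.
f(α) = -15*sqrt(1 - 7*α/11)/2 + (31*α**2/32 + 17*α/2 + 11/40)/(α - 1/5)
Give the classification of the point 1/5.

The point is a pole of order 1.

The denominator factor α - 1/5 vanishes at 1/5 and appears to the power 1; the numerator there equals 1611/800, nonzero, and no other factor vanishes.
The branch terms are analytic at this point.
Hence a pole whose order is the multiplicity, 1.


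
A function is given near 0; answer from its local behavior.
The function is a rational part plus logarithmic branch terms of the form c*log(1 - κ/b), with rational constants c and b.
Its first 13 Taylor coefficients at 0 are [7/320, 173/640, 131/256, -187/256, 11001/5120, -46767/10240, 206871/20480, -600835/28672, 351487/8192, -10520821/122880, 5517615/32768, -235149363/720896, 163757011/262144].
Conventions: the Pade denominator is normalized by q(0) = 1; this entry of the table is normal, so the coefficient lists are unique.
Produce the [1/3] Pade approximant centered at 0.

Taylor coefficients needed (read off): a_0 = 7/320, a_1 = 173/640, a_2 = 131/256, a_3 = -187/256, a_4 = 11001/5120.
Write the denominator as Q(κ) = 1 + q1*κ + q2*κ^2 + q3*κ^3. Requiring Q*f - P = O(κ^5) with deg P <= 1 kills the coefficients of κ^2..κ^4 in Q*f:
  κ^2: a_2 + q1*a_1 + q2*a_0 = 0, i.e. 131/256 + (173/640)*q1 + (7/320)*q2 = 0.
  κ^3: a_3 + q1*a_2 + q2*a_1 + q3*a_0 = 0, i.e. -187/256 + (131/256)*q1 + (173/640)*q2 + (7/320)*q3 = 0.
  κ^4: a_4 + q1*a_3 + q2*a_2 + q3*a_1 = 0, i.e. 11001/5120 + (-187/256)*q1 + (131/256)*q2 + (173/640)*q3 = 0.
Solving this linear system: q1 = -19403939/6999354, q2 = 38021179/3499677, q3 = -112010791/3110824.
The numerator is Q*f truncated at degree 1: P0 = a_0 = 7/320; P1 = a_1 + q1*a_0 = 117404137/559948320.

The Pade approximant has numerator coefficients [7/320, 117404137/559948320]; denominator coefficients [1, -19403939/6999354, 38021179/3499677, -112010791/3110824].


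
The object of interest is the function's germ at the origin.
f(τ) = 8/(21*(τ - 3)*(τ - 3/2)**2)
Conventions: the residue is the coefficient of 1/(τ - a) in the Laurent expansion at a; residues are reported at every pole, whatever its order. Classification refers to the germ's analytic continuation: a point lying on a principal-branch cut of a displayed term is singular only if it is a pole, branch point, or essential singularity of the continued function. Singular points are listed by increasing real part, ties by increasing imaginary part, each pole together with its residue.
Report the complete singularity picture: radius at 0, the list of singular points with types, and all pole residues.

Denominator factor (τ - 3): pole of order 1 at 3, modulus 3.
Denominator factor (τ - 3/2)^2: pole of order 2 at 3/2, modulus 3/2.
The radius of convergence is the smallest modulus among the singular points: 3/2.
At the order-2 pole 3/2 set g(τ) = (τ - (3/2))^2*f(τ) = 8/(21*(τ - 3)).
Order-2 pole: residue = g'(a); g'(3/2) = -32/189, so the residue is -32/189.
At the order-1 pole 3 set g(τ) = (τ - (3))*f(τ) = 8/(21*(τ - 3/2)**2).
Simple pole: residue = g(a) at a = 3, which is 32/189.
List the singular points by increasing real part (a conjugate pair: the negative imaginary part first).

Radius of convergence at 0: 3/2.
At 3/2: a pole of order 2; residue -32/189.
At 3: a pole of order 1; residue 32/189.


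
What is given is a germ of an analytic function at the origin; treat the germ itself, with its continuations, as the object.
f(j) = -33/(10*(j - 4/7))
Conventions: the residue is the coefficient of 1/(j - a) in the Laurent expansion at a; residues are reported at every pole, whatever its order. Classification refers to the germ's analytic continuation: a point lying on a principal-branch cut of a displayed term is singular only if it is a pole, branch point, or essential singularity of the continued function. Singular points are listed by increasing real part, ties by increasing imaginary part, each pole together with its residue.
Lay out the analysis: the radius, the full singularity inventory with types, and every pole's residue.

Radius of convergence at 0: 4/7.
At 4/7: a pole of order 1; residue -33/10.

Denominator factor (j - 4/7): pole of order 1 at 4/7, modulus 4/7.
The radius of convergence is the smallest modulus among the singular points: 4/7.
At the order-1 pole 4/7 set g(j) = (j - (4/7))*f(j) = -33/10.
Simple pole: residue = g(a) at a = 4/7, which is -33/10.


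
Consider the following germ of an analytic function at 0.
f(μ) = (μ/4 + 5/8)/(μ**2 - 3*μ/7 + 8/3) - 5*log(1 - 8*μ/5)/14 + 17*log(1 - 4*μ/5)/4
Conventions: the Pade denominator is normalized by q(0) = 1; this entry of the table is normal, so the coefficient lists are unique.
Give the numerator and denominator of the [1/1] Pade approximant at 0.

Taylor coefficients needed (expand at 0): a_0 = 15/64, a_1 = -48333/17920, a_2 = -4865201/5017600.
Write the denominator as Q(μ) = 1 + q1*μ. Requiring Q*f - P = O(μ^3) with deg P <= 1 kills the coefficients of μ^2..μ^2 in Q*f:
  μ^2: a_2 + q1*a_1 = 0, i.e. -4865201/5017600 + (-48333/17920)*q1 = 0.
Solving this linear system: q1 = -4865201/13533240.
The numerator is Q*f truncated at degree 1: P0 = a_0 = 15/64; P1 = a_1 + q1*a_0 = -100377371/36088640.

The Pade approximant has numerator coefficients [15/64, -100377371/36088640]; denominator coefficients [1, -4865201/13533240].


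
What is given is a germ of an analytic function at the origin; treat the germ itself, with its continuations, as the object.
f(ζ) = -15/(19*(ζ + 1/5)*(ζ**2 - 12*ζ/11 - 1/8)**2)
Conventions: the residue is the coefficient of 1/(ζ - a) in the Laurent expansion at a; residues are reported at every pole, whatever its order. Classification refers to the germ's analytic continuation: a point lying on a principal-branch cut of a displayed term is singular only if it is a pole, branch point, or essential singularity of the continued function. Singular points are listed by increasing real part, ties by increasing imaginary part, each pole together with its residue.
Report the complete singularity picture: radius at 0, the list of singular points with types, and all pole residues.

Radius of convergence at 0: -6/11 + (1/44)*sqrt(818).
At -1/5: a pole of order 1; residue -72600000/1631131.
At 6/11 - (1/44)*sqrt(818): a pole of order 2; residue 36300000/1631131 + (205111552800/272857224811)*sqrt(818).
At 6/11 + (1/44)*sqrt(818): a pole of order 2; residue 36300000/1631131 - (205111552800/272857224811)*sqrt(818).

Denominator factor (ζ**2 - 12*ζ/11 - 1/8)^2: discriminant 409/242, real irrational roots 6/11 + (1/44)*sqrt(818) and 6/11 - (1/44)*sqrt(818); poles of order 2, moduli 6/11 + (1/44)*sqrt(818) and -6/11 + (1/44)*sqrt(818).
Denominator factor (ζ + 1/5): pole of order 1 at -1/5, modulus 1/5.
The radius of convergence is the smallest modulus among the singular points: -6/11 + (1/44)*sqrt(818).
At the order-1 pole -1/5 set g(ζ) = (ζ - (-1/5))*f(ζ) = -15/(19*(ζ**2 - 12*ζ/11 - 1/8)**2).
Simple pole: residue = g(a) at a = -1/5, which is -72600000/1631131.
The factor ζ**2 - 12*ζ/11 - 1/8 splits as (ζ - a)(ζ - a') with a = 6/11 - (1/44)*sqrt(818), a' = 6/11 + (1/44)*sqrt(818). At the order-2 pole a set g(ζ) = (ζ - a)^2*f(ζ) = [-15/(19*(ζ + 1/5))] / (ζ - a')^2.
Order-2 pole: residue = g'(a); g'(6/11 - (1/44)*sqrt(818)) = 36300000/1631131 + (205111552800/272857224811)*sqrt(818), so the residue is 36300000/1631131 + (205111552800/272857224811)*sqrt(818).
The factor ζ**2 - 12*ζ/11 - 1/8 splits as (ζ - a)(ζ - a') with a = 6/11 + (1/44)*sqrt(818), a' = 6/11 - (1/44)*sqrt(818). At the order-2 pole a set g(ζ) = (ζ - a)^2*f(ζ) = [-15/(19*(ζ + 1/5))] / (ζ - a')^2.
Order-2 pole: residue = g'(a); g'(6/11 + (1/44)*sqrt(818)) = 36300000/1631131 - (205111552800/272857224811)*sqrt(818), so the residue is 36300000/1631131 - (205111552800/272857224811)*sqrt(818).
List the singular points by increasing real part (a conjugate pair: the negative imaginary part first).


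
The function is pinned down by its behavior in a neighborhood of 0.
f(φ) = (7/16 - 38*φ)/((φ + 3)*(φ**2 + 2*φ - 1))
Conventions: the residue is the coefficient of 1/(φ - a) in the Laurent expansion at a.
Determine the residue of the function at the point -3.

The residue is 1831/32.

At the order-1 pole -3 set g(φ) = (φ - (-3))*f(φ) = (7/16 - 38*φ)/(φ**2 + 2*φ - 1).
Simple pole: residue = g(a) at a = -3, which is 1831/32.


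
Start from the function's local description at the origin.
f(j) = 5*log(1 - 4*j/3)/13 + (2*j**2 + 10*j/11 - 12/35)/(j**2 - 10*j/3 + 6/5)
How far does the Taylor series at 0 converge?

The radius of convergence is 5/3 - (1/15)*sqrt(355).

Denominator factor (j**2 - 10*j/3 + 6/5): discriminant 284/45, real irrational roots 5/3 + (1/15)*sqrt(355) and 5/3 - (1/15)*sqrt(355); poles of order 1, moduli 5/3 + (1/15)*sqrt(355) and 5/3 - (1/15)*sqrt(355).
Branch term (5/13)*log(1 - j/(3/4)): its argument vanishes at j = 3/4, a logarithmic branch point, modulus 3/4.
The radius of convergence is the smallest modulus among the singular points: 5/3 - (1/15)*sqrt(355).


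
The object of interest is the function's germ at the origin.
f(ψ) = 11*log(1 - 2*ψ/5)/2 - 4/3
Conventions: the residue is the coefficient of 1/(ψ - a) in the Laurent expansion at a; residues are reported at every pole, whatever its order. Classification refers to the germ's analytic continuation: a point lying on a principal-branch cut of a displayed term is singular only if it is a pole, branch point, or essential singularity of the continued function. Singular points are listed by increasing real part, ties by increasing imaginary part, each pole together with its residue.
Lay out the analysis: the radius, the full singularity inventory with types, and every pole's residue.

Radius of convergence at 0: 5/2.
At 5/2: a logarithmic branch point.

Branch term (11/2)*log(1 - ψ/(5/2)): its argument vanishes at ψ = 5/2, a logarithmic branch point, modulus 5/2.
The radius of convergence is the smallest modulus among the singular points: 5/2.


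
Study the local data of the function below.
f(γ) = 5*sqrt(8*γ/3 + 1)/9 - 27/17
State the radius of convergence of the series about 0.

The radius of convergence is 3/8.

Branch term (5/9)*sqrt(1 - γ/(-3/8)): its argument vanishes at γ = -3/8, a square-root branch point, modulus 3/8.
The radius of convergence is the smallest modulus among the singular points: 3/8.


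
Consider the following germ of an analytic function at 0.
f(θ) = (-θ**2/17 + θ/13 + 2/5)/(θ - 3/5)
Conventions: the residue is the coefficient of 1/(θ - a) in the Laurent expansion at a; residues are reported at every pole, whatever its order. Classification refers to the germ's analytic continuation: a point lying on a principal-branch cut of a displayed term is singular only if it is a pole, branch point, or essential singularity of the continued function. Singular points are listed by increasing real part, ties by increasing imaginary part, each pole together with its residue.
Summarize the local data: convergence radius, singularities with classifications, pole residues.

Radius of convergence at 0: 3/5.
At 3/5: a pole of order 1; residue 2348/5525.

Denominator factor (θ - 3/5): pole of order 1 at 3/5, modulus 3/5.
The radius of convergence is the smallest modulus among the singular points: 3/5.
At the order-1 pole 3/5 set g(θ) = (θ - (3/5))*f(θ) = -θ**2/17 + θ/13 + 2/5.
Simple pole: residue = g(a) at a = 3/5, which is 2348/5525.


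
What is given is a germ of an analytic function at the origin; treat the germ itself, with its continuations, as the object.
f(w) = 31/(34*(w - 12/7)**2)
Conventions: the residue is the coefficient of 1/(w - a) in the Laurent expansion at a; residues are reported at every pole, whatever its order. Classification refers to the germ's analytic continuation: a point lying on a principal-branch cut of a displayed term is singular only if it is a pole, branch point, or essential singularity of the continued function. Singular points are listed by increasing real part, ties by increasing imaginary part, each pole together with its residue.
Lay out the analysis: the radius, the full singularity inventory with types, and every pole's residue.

Denominator factor (w - 12/7)^2: pole of order 2 at 12/7, modulus 12/7.
The radius of convergence is the smallest modulus among the singular points: 12/7.
At the order-2 pole 12/7 set g(w) = (w - (12/7))^2*f(w) = 31/34.
Order-2 pole: residue = g'(a); g'(12/7) = 0, so the residue is 0.

Radius of convergence at 0: 12/7.
At 12/7: a pole of order 2; residue 0.


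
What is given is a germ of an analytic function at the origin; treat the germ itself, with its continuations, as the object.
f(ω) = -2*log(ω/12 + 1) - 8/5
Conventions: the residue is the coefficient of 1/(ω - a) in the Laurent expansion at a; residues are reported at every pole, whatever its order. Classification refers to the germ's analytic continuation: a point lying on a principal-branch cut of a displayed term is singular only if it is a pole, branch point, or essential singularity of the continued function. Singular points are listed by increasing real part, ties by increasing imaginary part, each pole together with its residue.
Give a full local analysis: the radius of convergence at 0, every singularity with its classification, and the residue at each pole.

Radius of convergence at 0: 12.
At -12: a logarithmic branch point.

Branch term (-2)*log(1 - ω/(-12)): its argument vanishes at ω = -12, a logarithmic branch point, modulus 12.
The radius of convergence is the smallest modulus among the singular points: 12.


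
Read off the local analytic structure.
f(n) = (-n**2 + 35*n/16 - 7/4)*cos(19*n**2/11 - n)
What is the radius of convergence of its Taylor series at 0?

The factor cos(19*n**2/11 - n) is entire and contributes no finite singular point.
The polynomial part has no poles.
No finite singular points: the Taylor series at 0 converges everywhere.

The radius of convergence is infinite.


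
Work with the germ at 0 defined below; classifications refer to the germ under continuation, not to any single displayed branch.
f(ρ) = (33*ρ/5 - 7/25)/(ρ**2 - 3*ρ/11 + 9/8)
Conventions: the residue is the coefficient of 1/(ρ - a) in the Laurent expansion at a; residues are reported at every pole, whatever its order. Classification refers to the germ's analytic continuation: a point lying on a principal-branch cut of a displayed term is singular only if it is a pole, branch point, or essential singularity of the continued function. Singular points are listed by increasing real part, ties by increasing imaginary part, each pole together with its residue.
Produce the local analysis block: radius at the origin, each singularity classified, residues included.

Radius of convergence at 0: (3/4)*sqrt(2).
At (3/22) - ((3/44)*sqrt(238))*i: a pole of order 1; residue (33/10) + ((341/17850)*sqrt(238))*i.
At (3/22) + ((3/44)*sqrt(238))*i: a pole of order 1; residue (33/10) - ((341/17850)*sqrt(238))*i.

Denominator factor (ρ**2 - 3*ρ/11 + 9/8): discriminant -1071/242, complex-conjugate roots (3/22) + ((3/44)*sqrt(238))*i and (3/22) - ((3/44)*sqrt(238))*i; poles of order 1, moduli (3/4)*sqrt(2) and (3/4)*sqrt(2).
The radius of convergence is the smallest modulus among the singular points: (3/4)*sqrt(2).
The factor ρ**2 - 3*ρ/11 + 9/8 splits as (ρ - a)(ρ - a') with a = (3/22) - ((3/44)*sqrt(238))*i, a' = (3/22) + ((3/44)*sqrt(238))*i. At the order-1 pole a set g(ρ) = (ρ - a)*f(ρ) = [33*ρ/5 - 7/25] / (ρ - a').
Simple pole: residue = g(a) at a = (3/22) - ((3/44)*sqrt(238))*i, which is (33/10) + ((341/17850)*sqrt(238))*i.
The factor ρ**2 - 3*ρ/11 + 9/8 splits as (ρ - a)(ρ - a') with a = (3/22) + ((3/44)*sqrt(238))*i, a' = (3/22) - ((3/44)*sqrt(238))*i. At the order-1 pole a set g(ρ) = (ρ - a)*f(ρ) = [33*ρ/5 - 7/25] / (ρ - a').
Simple pole: residue = g(a) at a = (3/22) + ((3/44)*sqrt(238))*i, which is (33/10) - ((341/17850)*sqrt(238))*i.
List the singular points by increasing real part (a conjugate pair: the negative imaginary part first).


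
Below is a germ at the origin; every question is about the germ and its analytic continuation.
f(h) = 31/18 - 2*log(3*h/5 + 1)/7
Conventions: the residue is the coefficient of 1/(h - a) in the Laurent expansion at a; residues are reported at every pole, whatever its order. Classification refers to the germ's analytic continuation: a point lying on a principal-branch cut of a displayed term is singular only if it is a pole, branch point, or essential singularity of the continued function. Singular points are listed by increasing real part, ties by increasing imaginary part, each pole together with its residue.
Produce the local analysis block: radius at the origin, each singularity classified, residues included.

Radius of convergence at 0: 5/3.
At -5/3: a logarithmic branch point.

Branch term (-2/7)*log(1 - h/(-5/3)): its argument vanishes at h = -5/3, a logarithmic branch point, modulus 5/3.
The radius of convergence is the smallest modulus among the singular points: 5/3.


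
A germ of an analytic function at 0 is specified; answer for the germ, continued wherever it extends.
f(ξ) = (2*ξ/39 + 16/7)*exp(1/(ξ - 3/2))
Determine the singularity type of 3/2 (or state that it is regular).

The point is an essential singularity.

The exponent 1/(ξ - (3/2)) has a pole at 3/2, so exp(1/(ξ - (3/2))) takes every nonzero value near it: an essential singularity (not a pole of any order).


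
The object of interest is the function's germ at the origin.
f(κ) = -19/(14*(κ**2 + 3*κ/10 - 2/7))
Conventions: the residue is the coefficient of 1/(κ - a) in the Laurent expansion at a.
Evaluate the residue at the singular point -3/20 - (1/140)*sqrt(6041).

The residue is (95/6041)*sqrt(6041).

The factor κ**2 + 3*κ/10 - 2/7 splits as (κ - a)(κ - a') with a = -3/20 - (1/140)*sqrt(6041), a' = -3/20 + (1/140)*sqrt(6041). At the order-1 pole a set g(κ) = (κ - a)*f(κ) = [-19/14] / (κ - a').
Simple pole: residue = g(a) at a = -3/20 - (1/140)*sqrt(6041), which is (95/6041)*sqrt(6041).


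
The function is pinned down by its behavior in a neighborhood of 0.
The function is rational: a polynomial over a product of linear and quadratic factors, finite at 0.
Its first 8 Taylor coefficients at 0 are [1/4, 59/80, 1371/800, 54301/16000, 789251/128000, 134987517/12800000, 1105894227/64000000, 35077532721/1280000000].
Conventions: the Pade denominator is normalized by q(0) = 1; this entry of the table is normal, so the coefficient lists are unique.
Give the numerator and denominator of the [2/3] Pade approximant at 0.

The Pade approximant has numerator coefficients [1/4, 10115/300401, 26475/300401]; denominator coefficients [1, -16914459/6008020, 216613539/120160400, 7800787/19225664].

Taylor coefficients needed (read off): a_0 = 1/4, a_1 = 59/80, a_2 = 1371/800, a_3 = 54301/16000, a_4 = 789251/128000, a_5 = 134987517/12800000.
Write the denominator as Q(n) = 1 + q1*n + q2*n^2 + q3*n^3. Requiring Q*f - P = O(n^6) with deg P <= 2 kills the coefficients of n^3..n^5 in Q*f:
  n^3: a_3 + q1*a_2 + q2*a_1 + q3*a_0 = 0, i.e. 54301/16000 + (1371/800)*q1 + (59/80)*q2 + (1/4)*q3 = 0.
  n^4: a_4 + q1*a_3 + q2*a_2 + q3*a_1 = 0, i.e. 789251/128000 + (54301/16000)*q1 + (1371/800)*q2 + (59/80)*q3 = 0.
  n^5: a_5 + q1*a_4 + q2*a_3 + q3*a_2 = 0, i.e. 134987517/12800000 + (789251/128000)*q1 + (54301/16000)*q2 + (1371/800)*q3 = 0.
Solving this linear system: q1 = -16914459/6008020, q2 = 216613539/120160400, q3 = 7800787/19225664.
The numerator is Q*f truncated at degree 2: P0 = a_0 = 1/4; P1 = a_1 + q1*a_0 = 10115/300401; P2 = a_2 + q1*a_1 + q2*a_0 = 26475/300401.
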